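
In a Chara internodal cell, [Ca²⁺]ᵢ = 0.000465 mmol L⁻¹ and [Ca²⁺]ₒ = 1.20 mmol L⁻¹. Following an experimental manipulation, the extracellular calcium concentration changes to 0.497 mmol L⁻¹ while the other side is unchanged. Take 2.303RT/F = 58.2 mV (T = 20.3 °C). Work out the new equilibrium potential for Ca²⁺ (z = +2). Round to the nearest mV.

After the shift: [Ca²⁺]_out = 0.497, [Ca²⁺]_in = 0.000465 mmol L⁻¹.
E_new = (58.2/2)·log₁₀(0.497/0.000465) = 29.10 · (3.0289) = 88.14 mV

88 mV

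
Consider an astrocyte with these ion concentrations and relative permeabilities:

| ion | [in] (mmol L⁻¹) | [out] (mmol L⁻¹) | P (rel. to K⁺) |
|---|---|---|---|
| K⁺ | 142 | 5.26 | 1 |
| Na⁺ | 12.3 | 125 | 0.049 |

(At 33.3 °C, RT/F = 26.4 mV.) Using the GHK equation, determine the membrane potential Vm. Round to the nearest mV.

Vm = 26.4 · ln[(Σ P·[cation]ₒ + Σ P·[anion]ᵢ) / (Σ P·[cation]ᵢ + Σ P·[anion]ₒ)]
Numerator = 1×5.26 + 0.049×125 = 11.38
Denominator = 1×142 + 0.049×12.3 = 142.6
Vm = 26.4 · ln(0.079837) = 26.4 × (-2.5278) = -66.73 mV

-67 mV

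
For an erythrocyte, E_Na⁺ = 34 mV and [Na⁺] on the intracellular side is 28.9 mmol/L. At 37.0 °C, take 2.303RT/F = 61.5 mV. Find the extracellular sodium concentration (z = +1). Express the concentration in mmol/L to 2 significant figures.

Nernst: E = (61.5/1) · log₁₀([out]/[in]), so log₁₀([out]/[in]) = 34.0 × 1 / 61.5 = 0.5528.
[out]/[in] = 10^(0.5528) = 3.571.
[out] = 3.571 × 28.9 = 103.2 mmol/L.

100 mmol/L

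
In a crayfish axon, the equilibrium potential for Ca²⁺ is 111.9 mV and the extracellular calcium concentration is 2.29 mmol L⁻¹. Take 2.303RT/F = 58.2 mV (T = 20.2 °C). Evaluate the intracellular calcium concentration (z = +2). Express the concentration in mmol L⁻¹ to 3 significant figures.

Nernst: E = (58.2/2) · log₁₀([out]/[in]), so log₁₀([out]/[in]) = 111.9 × 2 / 58.2 = 3.8454.
[out]/[in] = 10^(3.8454) = 7004.
[in] = 2.29 / 7004 = 0.0003269 mmol L⁻¹.

0.000327 mmol L⁻¹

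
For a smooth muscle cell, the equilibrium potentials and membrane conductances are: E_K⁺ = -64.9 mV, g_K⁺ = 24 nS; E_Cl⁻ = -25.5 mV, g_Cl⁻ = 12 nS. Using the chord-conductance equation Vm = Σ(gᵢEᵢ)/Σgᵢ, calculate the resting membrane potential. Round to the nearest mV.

-52 mV

Σ gᵢEᵢ = 24·(-64.9) + 12·(-25.5) = -1863.60
Σ gᵢ = 24 + 12 = 36
Vm = -1863.60 / 36 = -51.77 mV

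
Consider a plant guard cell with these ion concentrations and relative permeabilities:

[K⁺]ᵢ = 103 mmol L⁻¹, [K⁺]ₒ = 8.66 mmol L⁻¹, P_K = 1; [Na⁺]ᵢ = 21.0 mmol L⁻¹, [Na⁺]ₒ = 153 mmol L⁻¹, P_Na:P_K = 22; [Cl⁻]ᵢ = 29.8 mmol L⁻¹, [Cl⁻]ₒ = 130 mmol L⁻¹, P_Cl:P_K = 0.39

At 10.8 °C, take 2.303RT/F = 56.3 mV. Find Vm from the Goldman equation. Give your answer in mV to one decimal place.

Vm = 56.3 · log₁₀[(Σ P·[cation]ₒ + Σ P·[anion]ᵢ) / (Σ P·[cation]ᵢ + Σ P·[anion]ₒ)]
Numerator = 1×8.66 + 22×153 + 0.39×29.8 = 3386
Denominator = 1×103 + 22×21.0 + 0.39×130 = 615.7
Vm = 56.3 · log₁₀(5.4999) = 56.3 × (0.7404) = 41.68 mV

41.7 mV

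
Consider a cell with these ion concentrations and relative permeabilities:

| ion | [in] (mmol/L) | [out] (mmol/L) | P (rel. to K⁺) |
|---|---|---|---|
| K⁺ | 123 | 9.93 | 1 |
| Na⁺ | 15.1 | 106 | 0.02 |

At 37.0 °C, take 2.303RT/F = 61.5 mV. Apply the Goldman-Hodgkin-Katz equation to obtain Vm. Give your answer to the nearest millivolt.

Vm = 61.5 · log₁₀[(Σ P·[cation]ₒ + Σ P·[anion]ᵢ) / (Σ P·[cation]ᵢ + Σ P·[anion]ₒ)]
Numerator = 1×9.93 + 0.02×106 = 12.05
Denominator = 1×123 + 0.02×15.1 = 123.3
Vm = 61.5 · log₁₀(0.097728) = 61.5 × (-1.0100) = -62.11 mV

-62 mV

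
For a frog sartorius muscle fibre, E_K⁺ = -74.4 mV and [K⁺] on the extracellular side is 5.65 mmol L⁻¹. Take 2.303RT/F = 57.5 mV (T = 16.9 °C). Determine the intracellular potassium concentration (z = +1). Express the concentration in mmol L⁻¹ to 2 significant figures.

Nernst: E = (57.5/1) · log₁₀([out]/[in]), so log₁₀([out]/[in]) = -74.4 × 1 / 57.5 = -1.2939.
[out]/[in] = 10^(-1.2939) = 0.05083.
[in] = 5.65 / 0.05083 = 111.2 mmol L⁻¹.

110 mmol L⁻¹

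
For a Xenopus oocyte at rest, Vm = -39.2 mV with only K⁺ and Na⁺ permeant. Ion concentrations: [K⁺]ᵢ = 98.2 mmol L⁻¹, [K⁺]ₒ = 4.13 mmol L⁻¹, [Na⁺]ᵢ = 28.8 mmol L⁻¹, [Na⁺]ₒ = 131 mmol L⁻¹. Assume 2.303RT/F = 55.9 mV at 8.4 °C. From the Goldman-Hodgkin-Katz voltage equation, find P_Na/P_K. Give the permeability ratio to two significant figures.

0.12

Let α = P_Na/P_K. GHK: Vm = 55.9·log₁₀[(Kₒ + α·Naₒ)/(Kᵢ + α·Naᵢ)].
10^(Vm/55.9) = 10^(-39.2/55.9) = 0.19895
So 0.19895·(Kᵢ + α·Naᵢ) = Kₒ + α·Naₒ → α = (0.19895·98.2 − 4.13) / (131.0 − 0.19895·28.8)
α = (19.54 − 4.13) / (131.0 − 5.73) = 15.41/125.3 = 0.123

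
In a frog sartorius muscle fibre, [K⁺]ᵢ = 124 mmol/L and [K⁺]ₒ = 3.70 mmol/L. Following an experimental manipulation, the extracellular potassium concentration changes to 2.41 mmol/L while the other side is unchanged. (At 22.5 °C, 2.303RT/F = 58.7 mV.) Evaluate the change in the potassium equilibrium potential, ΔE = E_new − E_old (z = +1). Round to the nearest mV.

E_old = (58.7/1)·log₁₀(3.70/124) = -89.53 mV
E_new = (58.7/1)·log₁₀(2.41/124) = -100.46 mV
ΔE = -100.46 − (-89.53) = -10.93 mV

-11 mV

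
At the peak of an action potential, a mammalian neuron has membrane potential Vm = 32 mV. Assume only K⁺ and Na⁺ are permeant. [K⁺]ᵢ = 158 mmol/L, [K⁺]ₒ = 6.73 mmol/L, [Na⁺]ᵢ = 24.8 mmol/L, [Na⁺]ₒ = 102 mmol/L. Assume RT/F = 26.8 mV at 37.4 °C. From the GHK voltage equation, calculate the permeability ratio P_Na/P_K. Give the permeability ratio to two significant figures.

26

Let α = P_Na/P_K. GHK: Vm = 26.8·ln[(Kₒ + α·Naₒ)/(Kᵢ + α·Naᵢ)].
e^(Vm/26.8) = e^(32.0/26.8) = 3.3004
So 3.3004·(Kᵢ + α·Naᵢ) = Kₒ + α·Naₒ → α = (3.3004·158.0 − 6.73) / (102.0 − 3.3004·24.8)
α = (521.5 − 6.73) / (102.0 − 81.85) = 514.7/20.15 = 25.54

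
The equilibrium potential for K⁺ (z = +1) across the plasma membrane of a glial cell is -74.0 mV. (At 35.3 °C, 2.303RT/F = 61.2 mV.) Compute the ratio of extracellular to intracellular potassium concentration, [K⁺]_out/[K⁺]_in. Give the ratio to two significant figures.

log₁₀([out]/[in]) = E·z/(61.2) = -74.0 × 1 / 61.2 = -1.2092
[out]/[in] = 10^(-1.2092) = 0.06178

0.062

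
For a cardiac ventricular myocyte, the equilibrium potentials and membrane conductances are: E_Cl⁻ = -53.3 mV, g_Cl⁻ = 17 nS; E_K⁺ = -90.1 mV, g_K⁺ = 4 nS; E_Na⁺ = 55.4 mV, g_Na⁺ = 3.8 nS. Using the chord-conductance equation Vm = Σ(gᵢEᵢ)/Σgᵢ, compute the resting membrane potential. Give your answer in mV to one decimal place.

Σ gᵢEᵢ = 17·(-53.3) + 4·(-90.1) + 3.8·(55.4) = -1055.98
Σ gᵢ = 17 + 4 + 3.8 = 24.8
Vm = -1055.98 / 24.8 = -42.58 mV

-42.6 mV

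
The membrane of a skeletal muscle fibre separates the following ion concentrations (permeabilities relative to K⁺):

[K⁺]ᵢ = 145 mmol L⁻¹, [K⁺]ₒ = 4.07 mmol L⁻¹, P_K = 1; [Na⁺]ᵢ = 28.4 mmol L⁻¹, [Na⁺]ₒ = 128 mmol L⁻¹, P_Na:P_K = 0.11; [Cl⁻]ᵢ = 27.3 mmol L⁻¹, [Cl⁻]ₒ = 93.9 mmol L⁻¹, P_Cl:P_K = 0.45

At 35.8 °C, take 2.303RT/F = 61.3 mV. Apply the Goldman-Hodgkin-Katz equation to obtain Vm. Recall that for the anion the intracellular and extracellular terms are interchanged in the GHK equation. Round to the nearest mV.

Vm = 61.3 · log₁₀[(Σ P·[cation]ₒ + Σ P·[anion]ᵢ) / (Σ P·[cation]ᵢ + Σ P·[anion]ₒ)]
Numerator = 1×4.07 + 0.11×128 + 0.45×27.3 = 30.43
Denominator = 1×145 + 0.11×28.4 + 0.45×93.9 = 190.4
Vm = 61.3 · log₁₀(0.15987) = 61.3 × (-0.7962) = -48.81 mV

-49 mV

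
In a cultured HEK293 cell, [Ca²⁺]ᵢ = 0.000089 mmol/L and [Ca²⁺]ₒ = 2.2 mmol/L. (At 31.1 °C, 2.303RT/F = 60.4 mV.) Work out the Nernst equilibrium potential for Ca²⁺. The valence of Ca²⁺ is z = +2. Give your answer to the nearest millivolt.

133 mV

E = (60.4/z) · log₁₀([Ca²⁺]_out/[Ca²⁺]_in) with z = +2.
= (60.4/2) · log₁₀(2.2/0.000089) = 30.20 · log₁₀(2.472e+04)
= 30.20 · (4.3930) = 132.67 mV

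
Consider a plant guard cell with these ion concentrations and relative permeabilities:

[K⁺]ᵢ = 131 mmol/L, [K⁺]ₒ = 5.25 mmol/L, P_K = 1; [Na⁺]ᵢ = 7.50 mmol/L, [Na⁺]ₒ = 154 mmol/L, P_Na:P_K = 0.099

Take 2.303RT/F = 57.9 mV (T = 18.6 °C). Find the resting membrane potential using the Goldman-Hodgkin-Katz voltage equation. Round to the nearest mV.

-47 mV

Vm = 57.9 · log₁₀[(Σ P·[cation]ₒ + Σ P·[anion]ᵢ) / (Σ P·[cation]ᵢ + Σ P·[anion]ₒ)]
Numerator = 1×5.25 + 0.099×154 = 20.5
Denominator = 1×131 + 0.099×7.50 = 131.7
Vm = 57.9 · log₁₀(0.15558) = 57.9 × (-0.8081) = -46.79 mV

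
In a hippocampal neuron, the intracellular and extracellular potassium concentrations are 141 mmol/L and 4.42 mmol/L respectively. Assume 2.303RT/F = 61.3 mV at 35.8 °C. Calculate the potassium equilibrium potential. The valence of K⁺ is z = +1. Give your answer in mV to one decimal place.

-92.2 mV

E = (61.3/z) · log₁₀([K⁺]_out/[K⁺]_in) with z = +1.
= (61.3/1) · log₁₀(4.42/141) = 61.30 · log₁₀(0.03135)
= 61.30 · (-1.5038) = -92.18 mV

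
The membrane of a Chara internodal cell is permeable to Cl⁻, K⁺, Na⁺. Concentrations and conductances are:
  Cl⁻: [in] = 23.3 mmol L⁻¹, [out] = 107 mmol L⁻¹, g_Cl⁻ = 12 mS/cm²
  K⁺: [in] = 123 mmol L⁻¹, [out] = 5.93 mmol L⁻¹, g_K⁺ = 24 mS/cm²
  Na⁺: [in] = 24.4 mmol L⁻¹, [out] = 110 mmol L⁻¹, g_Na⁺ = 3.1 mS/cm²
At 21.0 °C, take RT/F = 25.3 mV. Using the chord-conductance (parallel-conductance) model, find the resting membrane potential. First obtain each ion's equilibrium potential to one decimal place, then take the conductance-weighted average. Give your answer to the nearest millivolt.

-56 mV

E_Cl⁻ = (25.3/-1)·ln(107/23.3) = -38.6 mV
E_K⁺ = (25.3/1)·ln(5.93/123) = -76.7 mV
E_Na⁺ = (25.3/1)·ln(110/24.4) = 38.1 mV
Vm = (Σ gᵢEᵢ)/(Σ gᵢ) = (12·-38.6 + 24·-76.7 + 3.1·38.1) / (12 + 24 + 3.1)
= -2185.89 / 39.1 = -55.91 mV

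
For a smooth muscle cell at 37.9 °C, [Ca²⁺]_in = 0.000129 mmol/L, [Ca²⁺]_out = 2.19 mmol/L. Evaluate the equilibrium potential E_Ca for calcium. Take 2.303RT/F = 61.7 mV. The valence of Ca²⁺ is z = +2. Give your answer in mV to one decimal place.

130.5 mV

E = (61.7/z) · log₁₀([Ca²⁺]_out/[Ca²⁺]_in) with z = +2.
= (61.7/2) · log₁₀(2.19/0.000129) = 30.85 · log₁₀(1.698e+04)
= 30.85 · (4.2299) = 130.49 mV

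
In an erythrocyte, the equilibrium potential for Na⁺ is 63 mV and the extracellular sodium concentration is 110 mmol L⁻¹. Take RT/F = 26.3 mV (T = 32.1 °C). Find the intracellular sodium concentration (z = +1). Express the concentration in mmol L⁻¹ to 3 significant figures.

10.0 mmol L⁻¹

Nernst: E = (26.3/1) · ln([out]/[in]), so ln([out]/[in]) = 63.0 × 1 / 26.3 = 2.3954.
[out]/[in] = e^(2.3954) = 10.97.
[in] = 110 / 10.97 = 10.02 mmol L⁻¹.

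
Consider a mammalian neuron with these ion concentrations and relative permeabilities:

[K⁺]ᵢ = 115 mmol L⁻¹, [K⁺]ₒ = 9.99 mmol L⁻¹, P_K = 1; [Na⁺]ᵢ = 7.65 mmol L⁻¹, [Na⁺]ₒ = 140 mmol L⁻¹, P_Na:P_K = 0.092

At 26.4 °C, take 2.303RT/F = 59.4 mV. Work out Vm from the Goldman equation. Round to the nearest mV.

Vm = 59.4 · log₁₀[(Σ P·[cation]ₒ + Σ P·[anion]ᵢ) / (Σ P·[cation]ᵢ + Σ P·[anion]ₒ)]
Numerator = 1×9.99 + 0.092×140 = 22.87
Denominator = 1×115 + 0.092×7.65 = 115.7
Vm = 59.4 · log₁₀(0.19766) = 59.4 × (-0.7041) = -41.82 mV

-42 mV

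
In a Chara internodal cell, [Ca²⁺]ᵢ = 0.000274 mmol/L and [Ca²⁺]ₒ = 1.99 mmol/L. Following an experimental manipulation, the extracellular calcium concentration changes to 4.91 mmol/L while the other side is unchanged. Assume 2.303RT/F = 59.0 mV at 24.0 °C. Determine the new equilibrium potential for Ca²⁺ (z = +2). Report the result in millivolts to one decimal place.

After the shift: [Ca²⁺]_out = 4.91, [Ca²⁺]_in = 0.000274 mmol/L.
E_new = (59.0/2)·log₁₀(4.91/0.000274) = 29.50 · (4.2533) = 125.47 mV

125.5 mV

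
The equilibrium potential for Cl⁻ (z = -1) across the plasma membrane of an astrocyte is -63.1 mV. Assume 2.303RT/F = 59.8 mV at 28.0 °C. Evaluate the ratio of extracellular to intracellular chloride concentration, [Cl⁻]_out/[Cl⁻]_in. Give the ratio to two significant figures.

log₁₀([out]/[in]) = E·z/(59.8) = -63.1 × -1 / 59.8 = 1.0552
[out]/[in] = 10^(1.0552) = 11.35

11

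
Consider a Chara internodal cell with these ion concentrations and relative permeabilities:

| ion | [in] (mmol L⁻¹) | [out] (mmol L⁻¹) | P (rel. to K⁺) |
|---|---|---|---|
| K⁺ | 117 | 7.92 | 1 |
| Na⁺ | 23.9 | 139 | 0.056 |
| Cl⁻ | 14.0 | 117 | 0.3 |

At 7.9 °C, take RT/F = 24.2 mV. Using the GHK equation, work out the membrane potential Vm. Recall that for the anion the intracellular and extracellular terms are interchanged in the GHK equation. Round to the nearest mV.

Vm = 24.2 · ln[(Σ P·[cation]ₒ + Σ P·[anion]ᵢ) / (Σ P·[cation]ᵢ + Σ P·[anion]ₒ)]
Numerator = 1×7.92 + 0.056×139 + 0.3×14.0 = 19.9
Denominator = 1×117 + 0.056×23.9 + 0.3×117 = 153.4
Vm = 24.2 · ln(0.12972) = 24.2 × (-2.0424) = -49.43 mV

-49 mV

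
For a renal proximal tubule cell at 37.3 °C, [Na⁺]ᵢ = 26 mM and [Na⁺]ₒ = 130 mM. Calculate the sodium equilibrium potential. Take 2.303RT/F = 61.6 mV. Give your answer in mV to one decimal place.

E = (61.6/z) · log₁₀([Na⁺]_out/[Na⁺]_in) with z = +1.
= (61.6/1) · log₁₀(130/26) = 61.60 · log₁₀(5)
= 61.60 · (0.6990) = 43.06 mV

43.1 mV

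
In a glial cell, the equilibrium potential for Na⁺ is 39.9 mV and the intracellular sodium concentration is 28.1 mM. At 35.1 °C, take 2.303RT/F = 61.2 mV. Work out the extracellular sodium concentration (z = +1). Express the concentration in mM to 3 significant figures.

Nernst: E = (61.2/1) · log₁₀([out]/[in]), so log₁₀([out]/[in]) = 39.9 × 1 / 61.2 = 0.6520.
[out]/[in] = 10^(0.6520) = 4.487.
[out] = 4.487 × 28.1 = 126.1 mM.

126 mM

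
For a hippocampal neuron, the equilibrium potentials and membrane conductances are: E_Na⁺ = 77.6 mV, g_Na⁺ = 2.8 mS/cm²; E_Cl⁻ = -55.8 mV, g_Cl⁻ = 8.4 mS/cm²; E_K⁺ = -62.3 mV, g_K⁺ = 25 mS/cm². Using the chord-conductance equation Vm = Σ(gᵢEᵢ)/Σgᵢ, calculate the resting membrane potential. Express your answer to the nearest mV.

-50 mV

Σ gᵢEᵢ = 2.8·(77.6) + 8.4·(-55.8) + 25·(-62.3) = -1808.94
Σ gᵢ = 2.8 + 8.4 + 25 = 36.2
Vm = -1808.94 / 36.2 = -49.97 mV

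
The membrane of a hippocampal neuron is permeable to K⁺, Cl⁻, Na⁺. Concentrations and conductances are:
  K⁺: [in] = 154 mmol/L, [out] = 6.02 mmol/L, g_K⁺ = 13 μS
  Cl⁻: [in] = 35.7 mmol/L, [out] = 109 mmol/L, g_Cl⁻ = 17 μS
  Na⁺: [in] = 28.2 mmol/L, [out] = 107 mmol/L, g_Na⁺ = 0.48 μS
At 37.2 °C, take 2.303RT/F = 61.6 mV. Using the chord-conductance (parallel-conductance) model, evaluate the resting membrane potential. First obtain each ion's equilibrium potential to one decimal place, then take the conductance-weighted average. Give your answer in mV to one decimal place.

-53.1 mV

E_K⁺ = (61.6/1)·log₁₀(6.02/154) = -86.7 mV
E_Cl⁻ = (61.6/-1)·log₁₀(109/35.7) = -29.9 mV
E_Na⁺ = (61.6/1)·log₁₀(107/28.2) = 35.7 mV
Vm = (Σ gᵢEᵢ)/(Σ gᵢ) = (13·-86.7 + 17·-29.9 + 0.48·35.7) / (13 + 17 + 0.48)
= -1618.26 / 30.48 = -53.09 mV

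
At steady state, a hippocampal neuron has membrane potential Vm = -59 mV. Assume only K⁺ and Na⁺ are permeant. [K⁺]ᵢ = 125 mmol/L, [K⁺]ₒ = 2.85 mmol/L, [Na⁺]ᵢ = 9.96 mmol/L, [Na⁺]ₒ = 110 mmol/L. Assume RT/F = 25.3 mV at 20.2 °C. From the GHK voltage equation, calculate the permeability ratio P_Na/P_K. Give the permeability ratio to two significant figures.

Let α = P_Na/P_K. GHK: Vm = 25.3·ln[(Kₒ + α·Naₒ)/(Kᵢ + α·Naᵢ)].
e^(Vm/25.3) = e^(-59.0/25.3) = 0.0971
So 0.0971·(Kᵢ + α·Naᵢ) = Kₒ + α·Naₒ → α = (0.0971·125.0 − 2.85) / (110.0 − 0.0971·9.96)
α = (12.14 − 2.85) / (110.0 − 0.9671) = 9.287/109 = 0.08518

0.085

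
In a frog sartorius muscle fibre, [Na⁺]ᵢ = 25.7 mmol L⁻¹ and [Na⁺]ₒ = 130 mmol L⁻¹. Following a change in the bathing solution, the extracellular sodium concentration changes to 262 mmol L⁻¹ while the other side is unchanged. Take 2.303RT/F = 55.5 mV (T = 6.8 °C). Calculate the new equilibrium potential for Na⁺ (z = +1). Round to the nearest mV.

56 mV

After the shift: [Na⁺]_out = 262, [Na⁺]_in = 25.7 mmol L⁻¹.
E_new = (55.5/1)·log₁₀(262/25.7) = 55.50 · (1.0084) = 55.96 mV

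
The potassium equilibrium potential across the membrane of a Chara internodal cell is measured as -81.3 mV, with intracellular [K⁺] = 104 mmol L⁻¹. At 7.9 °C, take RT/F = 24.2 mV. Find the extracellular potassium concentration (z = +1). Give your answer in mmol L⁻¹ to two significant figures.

3.6 mmol L⁻¹

Nernst: E = (24.2/1) · ln([out]/[in]), so ln([out]/[in]) = -81.3 × 1 / 24.2 = -3.3595.
[out]/[in] = e^(-3.3595) = 0.03475.
[out] = 0.03475 × 104 = 3.614 mmol L⁻¹.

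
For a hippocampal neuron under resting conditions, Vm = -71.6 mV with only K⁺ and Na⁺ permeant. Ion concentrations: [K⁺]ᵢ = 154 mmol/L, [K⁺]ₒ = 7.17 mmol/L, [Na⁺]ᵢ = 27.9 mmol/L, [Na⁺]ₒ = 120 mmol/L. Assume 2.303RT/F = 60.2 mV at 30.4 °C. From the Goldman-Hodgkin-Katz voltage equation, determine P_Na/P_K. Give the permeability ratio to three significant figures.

Let α = P_Na/P_K. GHK: Vm = 60.2·log₁₀[(Kₒ + α·Naₒ)/(Kᵢ + α·Naᵢ)].
10^(Vm/60.2) = 10^(-71.6/60.2) = 0.064659
So 0.064659·(Kᵢ + α·Naᵢ) = Kₒ + α·Naₒ → α = (0.064659·154.0 − 7.17) / (120.0 − 0.064659·27.9)
α = (9.958 − 7.17) / (120.0 − 1.804) = 2.788/118.2 = 0.02358

0.0236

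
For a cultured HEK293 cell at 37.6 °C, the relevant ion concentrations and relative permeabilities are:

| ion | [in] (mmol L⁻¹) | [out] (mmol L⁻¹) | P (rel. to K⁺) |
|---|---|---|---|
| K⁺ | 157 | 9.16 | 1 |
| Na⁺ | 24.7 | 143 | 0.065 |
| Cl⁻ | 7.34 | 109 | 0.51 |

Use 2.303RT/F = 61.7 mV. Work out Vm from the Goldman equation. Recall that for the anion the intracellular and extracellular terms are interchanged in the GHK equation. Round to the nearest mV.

Vm = 61.7 · log₁₀[(Σ P·[cation]ₒ + Σ P·[anion]ᵢ) / (Σ P·[cation]ᵢ + Σ P·[anion]ₒ)]
Numerator = 1×9.16 + 0.065×143 + 0.51×7.34 = 22.2
Denominator = 1×157 + 0.065×24.7 + 0.51×109 = 214.2
Vm = 61.7 · log₁₀(0.10364) = 61.7 × (-0.9845) = -60.74 mV

-61 mV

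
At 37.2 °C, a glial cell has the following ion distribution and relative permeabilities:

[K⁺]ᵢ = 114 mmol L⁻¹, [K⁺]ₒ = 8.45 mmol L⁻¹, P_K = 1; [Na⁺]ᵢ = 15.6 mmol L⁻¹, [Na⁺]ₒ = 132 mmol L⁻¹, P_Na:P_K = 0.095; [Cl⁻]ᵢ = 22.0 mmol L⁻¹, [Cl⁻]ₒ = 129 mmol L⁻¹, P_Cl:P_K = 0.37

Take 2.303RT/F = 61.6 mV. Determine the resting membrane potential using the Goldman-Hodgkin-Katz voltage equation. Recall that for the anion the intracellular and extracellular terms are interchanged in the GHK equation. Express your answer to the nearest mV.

-46 mV

Vm = 61.6 · log₁₀[(Σ P·[cation]ₒ + Σ P·[anion]ᵢ) / (Σ P·[cation]ᵢ + Σ P·[anion]ₒ)]
Numerator = 1×8.45 + 0.095×132 + 0.37×22.0 = 29.13
Denominator = 1×114 + 0.095×15.6 + 0.37×129 = 163.2
Vm = 61.6 · log₁₀(0.17848) = 61.6 × (-0.7484) = -46.10 mV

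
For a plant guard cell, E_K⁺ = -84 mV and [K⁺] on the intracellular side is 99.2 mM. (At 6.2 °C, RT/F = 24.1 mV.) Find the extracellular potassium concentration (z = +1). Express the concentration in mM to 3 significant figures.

3.04 mM

Nernst: E = (24.1/1) · ln([out]/[in]), so ln([out]/[in]) = -84.0 × 1 / 24.1 = -3.4855.
[out]/[in] = e^(-3.4855) = 0.03064.
[out] = 0.03064 × 99.2 = 3.039 mM.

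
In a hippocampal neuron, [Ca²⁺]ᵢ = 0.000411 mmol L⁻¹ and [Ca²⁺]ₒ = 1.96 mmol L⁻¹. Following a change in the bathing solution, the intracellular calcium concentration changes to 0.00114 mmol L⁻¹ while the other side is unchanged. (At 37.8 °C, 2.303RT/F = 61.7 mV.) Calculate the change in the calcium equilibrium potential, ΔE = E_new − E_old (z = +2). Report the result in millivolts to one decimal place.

E_old = (61.7/2)·log₁₀(1.96/0.000411) = 113.48 mV
E_new = (61.7/2)·log₁₀(1.96/0.00114) = 99.81 mV
ΔE = 99.81 − (113.48) = -13.67 mV

-13.7 mV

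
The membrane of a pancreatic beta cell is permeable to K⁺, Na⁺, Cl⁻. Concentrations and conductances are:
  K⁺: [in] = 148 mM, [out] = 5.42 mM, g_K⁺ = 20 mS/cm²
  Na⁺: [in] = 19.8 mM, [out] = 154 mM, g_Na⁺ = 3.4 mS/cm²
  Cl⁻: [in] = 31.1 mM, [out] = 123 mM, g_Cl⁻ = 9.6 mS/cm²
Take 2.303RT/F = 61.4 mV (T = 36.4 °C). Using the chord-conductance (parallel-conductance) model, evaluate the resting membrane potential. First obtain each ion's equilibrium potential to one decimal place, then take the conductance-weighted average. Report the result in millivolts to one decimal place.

E_K⁺ = (61.4/1)·log₁₀(5.42/148) = -88.2 mV
E_Na⁺ = (61.4/1)·log₁₀(154/19.8) = 54.7 mV
E_Cl⁻ = (61.4/-1)·log₁₀(123/31.1) = -36.7 mV
Vm = (Σ gᵢEᵢ)/(Σ gᵢ) = (20·-88.2 + 3.4·54.7 + 9.6·-36.7) / (20 + 3.4 + 9.6)
= -1930.34 / 33 = -58.50 mV

-58.5 mV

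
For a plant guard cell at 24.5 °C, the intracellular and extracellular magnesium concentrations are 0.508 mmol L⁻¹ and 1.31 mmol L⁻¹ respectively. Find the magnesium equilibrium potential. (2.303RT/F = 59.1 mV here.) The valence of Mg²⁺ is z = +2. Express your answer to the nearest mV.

E = (59.1/z) · log₁₀([Mg²⁺]_out/[Mg²⁺]_in) with z = +2.
= (59.1/2) · log₁₀(1.31/0.508) = 29.55 · log₁₀(2.579)
= 29.55 · (0.4114) = 12.16 mV

12 mV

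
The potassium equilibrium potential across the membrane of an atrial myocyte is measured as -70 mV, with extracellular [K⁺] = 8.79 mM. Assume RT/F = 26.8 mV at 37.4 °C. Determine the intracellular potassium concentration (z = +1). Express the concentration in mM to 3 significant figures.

120 mM

Nernst: E = (26.8/1) · ln([out]/[in]), so ln([out]/[in]) = -70.0 × 1 / 26.8 = -2.6119.
[out]/[in] = e^(-2.6119) = 0.07339.
[in] = 8.79 / 0.07339 = 119.8 mM.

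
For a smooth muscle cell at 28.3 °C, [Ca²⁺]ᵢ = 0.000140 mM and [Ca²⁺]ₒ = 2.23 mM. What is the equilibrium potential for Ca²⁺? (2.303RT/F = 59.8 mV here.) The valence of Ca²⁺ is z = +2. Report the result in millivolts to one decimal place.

125.6 mV

E = (59.8/z) · log₁₀([Ca²⁺]_out/[Ca²⁺]_in) with z = +2.
= (59.8/2) · log₁₀(2.23/0.000140) = 29.90 · log₁₀(1.593e+04)
= 29.90 · (4.2022) = 125.65 mV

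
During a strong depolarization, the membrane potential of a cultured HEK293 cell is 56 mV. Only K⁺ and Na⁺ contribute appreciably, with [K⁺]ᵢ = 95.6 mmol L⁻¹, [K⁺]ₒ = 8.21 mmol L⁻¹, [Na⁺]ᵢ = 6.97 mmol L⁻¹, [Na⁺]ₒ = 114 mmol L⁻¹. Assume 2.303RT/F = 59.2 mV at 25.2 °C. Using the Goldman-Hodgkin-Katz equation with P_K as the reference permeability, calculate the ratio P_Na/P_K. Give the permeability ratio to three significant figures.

15.9

Let α = P_Na/P_K. GHK: Vm = 59.2·log₁₀[(Kₒ + α·Naₒ)/(Kᵢ + α·Naᵢ)].
10^(Vm/59.2) = 10^(56.0/59.2) = 8.8297
So 8.8297·(Kᵢ + α·Naᵢ) = Kₒ + α·Naₒ → α = (8.8297·95.6 − 8.21) / (114.0 − 8.8297·6.97)
α = (844.1 − 8.21) / (114.0 − 61.54) = 835.9/52.46 = 15.94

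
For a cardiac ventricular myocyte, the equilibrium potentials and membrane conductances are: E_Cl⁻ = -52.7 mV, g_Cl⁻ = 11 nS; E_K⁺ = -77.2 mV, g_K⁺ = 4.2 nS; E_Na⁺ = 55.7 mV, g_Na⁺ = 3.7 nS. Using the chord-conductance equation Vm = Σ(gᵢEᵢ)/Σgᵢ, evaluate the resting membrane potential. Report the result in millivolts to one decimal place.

-36.9 mV

Σ gᵢEᵢ = 11·(-52.7) + 4.2·(-77.2) + 3.7·(55.7) = -697.85
Σ gᵢ = 11 + 4.2 + 3.7 = 18.9
Vm = -697.85 / 18.9 = -36.92 mV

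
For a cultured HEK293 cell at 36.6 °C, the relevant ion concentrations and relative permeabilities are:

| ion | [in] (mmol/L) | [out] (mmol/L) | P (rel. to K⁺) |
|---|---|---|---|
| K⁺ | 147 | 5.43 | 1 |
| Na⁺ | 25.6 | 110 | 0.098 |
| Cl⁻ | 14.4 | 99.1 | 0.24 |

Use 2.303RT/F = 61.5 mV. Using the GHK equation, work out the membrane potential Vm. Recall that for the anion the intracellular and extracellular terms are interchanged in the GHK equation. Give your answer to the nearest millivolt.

Vm = 61.5 · log₁₀[(Σ P·[cation]ₒ + Σ P·[anion]ᵢ) / (Σ P·[cation]ᵢ + Σ P·[anion]ₒ)]
Numerator = 1×5.43 + 0.098×110 + 0.24×14.4 = 19.67
Denominator = 1×147 + 0.098×25.6 + 0.24×99.1 = 173.3
Vm = 61.5 · log₁₀(0.11348) = 61.5 × (-0.9451) = -58.12 mV

-58 mV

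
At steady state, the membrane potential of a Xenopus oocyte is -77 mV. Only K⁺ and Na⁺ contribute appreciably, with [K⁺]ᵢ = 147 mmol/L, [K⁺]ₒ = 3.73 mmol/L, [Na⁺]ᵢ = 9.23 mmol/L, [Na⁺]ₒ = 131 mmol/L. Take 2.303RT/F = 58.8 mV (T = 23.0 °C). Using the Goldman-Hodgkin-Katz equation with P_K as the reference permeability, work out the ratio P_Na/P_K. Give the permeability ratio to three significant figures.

0.0266

Let α = P_Na/P_K. GHK: Vm = 58.8·log₁₀[(Kₒ + α·Naₒ)/(Kᵢ + α·Naᵢ)].
10^(Vm/58.8) = 10^(-77.0/58.8) = 0.049032
So 0.049032·(Kᵢ + α·Naᵢ) = Kₒ + α·Naₒ → α = (0.049032·147.0 − 3.73) / (131.0 − 0.049032·9.23)
α = (7.208 − 3.73) / (131.0 − 0.4526) = 3.478/130.5 = 0.02664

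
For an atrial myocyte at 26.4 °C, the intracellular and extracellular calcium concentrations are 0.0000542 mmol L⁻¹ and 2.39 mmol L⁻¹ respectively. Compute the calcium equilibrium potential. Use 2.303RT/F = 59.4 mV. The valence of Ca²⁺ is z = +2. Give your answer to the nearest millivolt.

E = (59.4/z) · log₁₀([Ca²⁺]_out/[Ca²⁺]_in) with z = +2.
= (59.4/2) · log₁₀(2.39/0.0000542) = 29.70 · log₁₀(4.41e+04)
= 29.70 · (4.6444) = 137.94 mV

138 mV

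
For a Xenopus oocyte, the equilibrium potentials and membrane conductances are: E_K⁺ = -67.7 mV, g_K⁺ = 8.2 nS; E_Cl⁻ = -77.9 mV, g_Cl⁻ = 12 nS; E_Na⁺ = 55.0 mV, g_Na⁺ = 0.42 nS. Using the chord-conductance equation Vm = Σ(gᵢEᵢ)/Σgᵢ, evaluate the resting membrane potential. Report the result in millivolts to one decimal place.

Σ gᵢEᵢ = 8.2·(-67.7) + 12·(-77.9) + 0.42·(55.0) = -1466.84
Σ gᵢ = 8.2 + 12 + 0.42 = 20.62
Vm = -1466.84 / 20.62 = -71.14 mV

-71.1 mV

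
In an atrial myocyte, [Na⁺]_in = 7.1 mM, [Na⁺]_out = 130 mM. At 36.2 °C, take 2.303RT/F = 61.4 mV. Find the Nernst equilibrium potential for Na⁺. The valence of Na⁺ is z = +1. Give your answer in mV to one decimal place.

77.5 mV

E = (61.4/z) · log₁₀([Na⁺]_out/[Na⁺]_in) with z = +1.
= (61.4/1) · log₁₀(130/7.1) = 61.40 · log₁₀(18.31)
= 61.40 · (1.2627) = 77.53 mV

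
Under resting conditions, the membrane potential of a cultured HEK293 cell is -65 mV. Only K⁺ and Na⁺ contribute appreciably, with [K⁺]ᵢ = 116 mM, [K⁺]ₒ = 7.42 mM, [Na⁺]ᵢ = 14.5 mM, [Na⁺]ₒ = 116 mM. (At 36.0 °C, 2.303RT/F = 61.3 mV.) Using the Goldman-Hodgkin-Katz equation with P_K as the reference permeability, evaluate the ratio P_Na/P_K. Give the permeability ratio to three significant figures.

Let α = P_Na/P_K. GHK: Vm = 61.3·log₁₀[(Kₒ + α·Naₒ)/(Kᵢ + α·Naᵢ)].
10^(Vm/61.3) = 10^(-65.0/61.3) = 0.087024
So 0.087024·(Kᵢ + α·Naᵢ) = Kₒ + α·Naₒ → α = (0.087024·116.0 − 7.42) / (116.0 − 0.087024·14.5)
α = (10.09 − 7.42) / (116.0 − 1.262) = 2.675/114.7 = 0.02331

0.0233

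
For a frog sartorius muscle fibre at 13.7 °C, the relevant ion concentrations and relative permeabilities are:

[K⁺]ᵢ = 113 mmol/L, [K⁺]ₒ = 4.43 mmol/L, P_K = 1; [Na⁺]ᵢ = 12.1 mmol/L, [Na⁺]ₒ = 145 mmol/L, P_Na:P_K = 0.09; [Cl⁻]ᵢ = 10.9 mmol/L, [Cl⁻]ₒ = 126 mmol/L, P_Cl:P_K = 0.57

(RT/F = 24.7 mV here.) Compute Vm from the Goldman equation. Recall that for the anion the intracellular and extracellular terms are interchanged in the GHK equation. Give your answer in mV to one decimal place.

-50.9 mV

Vm = 24.7 · ln[(Σ P·[cation]ₒ + Σ P·[anion]ᵢ) / (Σ P·[cation]ᵢ + Σ P·[anion]ₒ)]
Numerator = 1×4.43 + 0.09×145 + 0.57×10.9 = 23.69
Denominator = 1×113 + 0.09×12.1 + 0.57×126 = 185.9
Vm = 24.7 · ln(0.12744) = 24.7 × (-2.0601) = -50.88 mV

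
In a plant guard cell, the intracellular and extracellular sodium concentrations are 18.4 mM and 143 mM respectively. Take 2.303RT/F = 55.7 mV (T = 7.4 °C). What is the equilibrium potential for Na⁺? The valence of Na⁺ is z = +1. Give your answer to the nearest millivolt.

50 mV

E = (55.7/z) · log₁₀([Na⁺]_out/[Na⁺]_in) with z = +1.
= (55.7/1) · log₁₀(143/18.4) = 55.70 · log₁₀(7.772)
= 55.70 · (0.8905) = 49.60 mV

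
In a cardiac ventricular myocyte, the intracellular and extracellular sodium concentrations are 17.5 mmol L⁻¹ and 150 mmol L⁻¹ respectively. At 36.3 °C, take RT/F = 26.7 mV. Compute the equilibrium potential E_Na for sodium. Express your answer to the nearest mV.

E = (26.7/z) · ln([Na⁺]_out/[Na⁺]_in) with z = +1.
= (26.7/1) · ln(150/17.5) = 26.70 · ln(8.571)
= 26.70 · (2.1484) = 57.36 mV

57 mV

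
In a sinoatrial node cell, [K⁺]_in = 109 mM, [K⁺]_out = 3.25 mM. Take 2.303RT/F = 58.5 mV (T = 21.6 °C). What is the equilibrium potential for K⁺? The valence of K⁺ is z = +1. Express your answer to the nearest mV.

E = (58.5/z) · log₁₀([K⁺]_out/[K⁺]_in) with z = +1.
= (58.5/1) · log₁₀(3.25/109) = 58.50 · log₁₀(0.02982)
= 58.50 · (-1.5255) = -89.24 mV

-89 mV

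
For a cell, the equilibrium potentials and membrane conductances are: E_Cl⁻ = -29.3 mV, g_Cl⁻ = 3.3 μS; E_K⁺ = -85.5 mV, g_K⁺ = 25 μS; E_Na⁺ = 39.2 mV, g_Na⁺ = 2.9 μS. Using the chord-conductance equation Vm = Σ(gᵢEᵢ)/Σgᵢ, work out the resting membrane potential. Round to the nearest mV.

-68 mV

Σ gᵢEᵢ = 3.3·(-29.3) + 25·(-85.5) + 2.9·(39.2) = -2120.51
Σ gᵢ = 3.3 + 25 + 2.9 = 31.2
Vm = -2120.51 / 31.2 = -67.97 mV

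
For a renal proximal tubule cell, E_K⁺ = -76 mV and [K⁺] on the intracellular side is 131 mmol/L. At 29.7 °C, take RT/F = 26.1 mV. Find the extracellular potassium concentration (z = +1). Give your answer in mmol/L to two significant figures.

Nernst: E = (26.1/1) · ln([out]/[in]), so ln([out]/[in]) = -76.0 × 1 / 26.1 = -2.9119.
[out]/[in] = e^(-2.9119) = 0.05437.
[out] = 0.05437 × 131 = 7.123 mmol/L.

7.1 mmol/L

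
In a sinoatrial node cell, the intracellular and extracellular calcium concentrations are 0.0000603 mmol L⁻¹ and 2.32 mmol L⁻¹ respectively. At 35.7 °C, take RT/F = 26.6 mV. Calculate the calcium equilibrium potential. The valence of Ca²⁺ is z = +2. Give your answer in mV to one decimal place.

E = (26.6/z) · ln([Ca²⁺]_out/[Ca²⁺]_in) with z = +2.
= (26.6/2) · ln(2.32/0.0000603) = 13.30 · ln(3.847e+04)
= 13.30 · (10.5577) = 140.42 mV

140.4 mV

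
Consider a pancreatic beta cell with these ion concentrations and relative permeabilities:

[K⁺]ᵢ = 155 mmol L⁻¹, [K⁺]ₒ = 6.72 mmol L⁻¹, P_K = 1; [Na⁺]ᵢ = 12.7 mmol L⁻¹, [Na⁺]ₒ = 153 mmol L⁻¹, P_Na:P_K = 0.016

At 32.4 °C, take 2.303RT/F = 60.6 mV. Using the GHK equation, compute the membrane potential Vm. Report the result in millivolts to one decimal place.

Vm = 60.6 · log₁₀[(Σ P·[cation]ₒ + Σ P·[anion]ᵢ) / (Σ P·[cation]ᵢ + Σ P·[anion]ₒ)]
Numerator = 1×6.72 + 0.016×153 = 9.168
Denominator = 1×155 + 0.016×12.7 = 155.2
Vm = 60.6 · log₁₀(0.059071) = 60.6 × (-1.2286) = -74.45 mV

-74.5 mV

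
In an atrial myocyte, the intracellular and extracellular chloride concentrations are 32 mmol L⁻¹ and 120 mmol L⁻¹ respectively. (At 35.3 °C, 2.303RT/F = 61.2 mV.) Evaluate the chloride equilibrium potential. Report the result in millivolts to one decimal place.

E = (61.2/z) · log₁₀([Cl⁻]_out/[Cl⁻]_in) with z = -1.
For an anion, dividing by z = -1 reverses the sign.
= (61.2/-1) · log₁₀(120/32) = -61.20 · log₁₀(3.75)
= -61.20 · (0.5740) = -35.13 mV

-35.1 mV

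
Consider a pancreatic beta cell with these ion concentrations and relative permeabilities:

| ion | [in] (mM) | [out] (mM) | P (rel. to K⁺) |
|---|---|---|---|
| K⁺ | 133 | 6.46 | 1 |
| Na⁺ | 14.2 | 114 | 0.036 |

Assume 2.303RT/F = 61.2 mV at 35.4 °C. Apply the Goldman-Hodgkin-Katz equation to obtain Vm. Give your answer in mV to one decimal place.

Vm = 61.2 · log₁₀[(Σ P·[cation]ₒ + Σ P·[anion]ᵢ) / (Σ P·[cation]ᵢ + Σ P·[anion]ₒ)]
Numerator = 1×6.46 + 0.036×114 = 10.56
Denominator = 1×133 + 0.036×14.2 = 133.5
Vm = 61.2 · log₁₀(0.079124) = 61.2 × (-1.1017) = -67.42 mV

-67.4 mV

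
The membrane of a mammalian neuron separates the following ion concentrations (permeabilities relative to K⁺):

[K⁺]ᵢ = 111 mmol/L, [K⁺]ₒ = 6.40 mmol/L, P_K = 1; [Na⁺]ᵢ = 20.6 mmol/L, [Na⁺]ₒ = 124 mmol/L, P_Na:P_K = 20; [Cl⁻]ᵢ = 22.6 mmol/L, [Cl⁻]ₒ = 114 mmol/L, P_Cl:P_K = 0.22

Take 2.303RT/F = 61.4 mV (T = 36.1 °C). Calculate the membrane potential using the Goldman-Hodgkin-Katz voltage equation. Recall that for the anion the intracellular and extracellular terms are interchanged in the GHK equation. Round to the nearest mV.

40 mV

Vm = 61.4 · log₁₀[(Σ P·[cation]ₒ + Σ P·[anion]ᵢ) / (Σ P·[cation]ᵢ + Σ P·[anion]ₒ)]
Numerator = 1×6.40 + 20×124 + 0.22×22.6 = 2491
Denominator = 1×111 + 20×20.6 + 0.22×114 = 548.1
Vm = 61.4 · log₁₀(4.5456) = 61.4 × (0.6576) = 40.38 mV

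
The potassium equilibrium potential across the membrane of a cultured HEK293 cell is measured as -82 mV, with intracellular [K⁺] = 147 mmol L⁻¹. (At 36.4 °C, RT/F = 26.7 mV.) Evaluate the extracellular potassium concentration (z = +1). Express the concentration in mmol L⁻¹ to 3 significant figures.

6.82 mmol L⁻¹

Nernst: E = (26.7/1) · ln([out]/[in]), so ln([out]/[in]) = -82.0 × 1 / 26.7 = -3.0712.
[out]/[in] = e^(-3.0712) = 0.04637.
[out] = 0.04637 × 147 = 6.816 mmol L⁻¹.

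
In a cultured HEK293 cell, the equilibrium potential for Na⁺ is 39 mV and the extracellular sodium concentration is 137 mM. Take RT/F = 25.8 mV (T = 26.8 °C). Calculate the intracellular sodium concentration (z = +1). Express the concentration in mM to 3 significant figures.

Nernst: E = (25.8/1) · ln([out]/[in]), so ln([out]/[in]) = 39.0 × 1 / 25.8 = 1.5116.
[out]/[in] = e^(1.5116) = 4.534.
[in] = 137 / 4.534 = 30.22 mM.

30.2 mM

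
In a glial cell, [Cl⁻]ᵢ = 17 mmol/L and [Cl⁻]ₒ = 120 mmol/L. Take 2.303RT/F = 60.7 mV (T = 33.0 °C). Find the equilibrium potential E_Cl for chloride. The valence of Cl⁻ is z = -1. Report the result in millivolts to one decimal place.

E = (60.7/z) · log₁₀([Cl⁻]_out/[Cl⁻]_in) with z = -1.
For an anion, dividing by z = -1 reverses the sign.
= (60.7/-1) · log₁₀(120/17) = -60.70 · log₁₀(7.059)
= -60.70 · (0.8487) = -51.52 mV

-51.5 mV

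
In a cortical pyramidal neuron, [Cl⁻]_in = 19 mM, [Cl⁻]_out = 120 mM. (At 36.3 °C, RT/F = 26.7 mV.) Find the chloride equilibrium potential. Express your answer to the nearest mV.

-49 mV

E = (26.7/z) · ln([Cl⁻]_out/[Cl⁻]_in) with z = -1.
For an anion, dividing by z = -1 reverses the sign.
= (26.7/-1) · ln(120/19) = -26.70 · ln(6.316)
= -26.70 · (1.8431) = -49.21 mV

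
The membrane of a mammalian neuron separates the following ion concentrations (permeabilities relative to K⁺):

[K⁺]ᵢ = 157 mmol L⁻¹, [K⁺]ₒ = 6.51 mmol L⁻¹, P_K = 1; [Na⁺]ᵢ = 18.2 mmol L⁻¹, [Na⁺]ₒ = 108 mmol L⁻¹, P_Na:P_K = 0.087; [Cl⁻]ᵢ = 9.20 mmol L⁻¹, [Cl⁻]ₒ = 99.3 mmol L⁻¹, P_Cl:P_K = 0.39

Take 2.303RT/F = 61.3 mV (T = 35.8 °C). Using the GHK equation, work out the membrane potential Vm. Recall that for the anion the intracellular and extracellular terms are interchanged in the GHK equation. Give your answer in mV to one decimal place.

-61.6 mV

Vm = 61.3 · log₁₀[(Σ P·[cation]ₒ + Σ P·[anion]ᵢ) / (Σ P·[cation]ᵢ + Σ P·[anion]ₒ)]
Numerator = 1×6.51 + 0.087×108 + 0.39×9.20 = 19.49
Denominator = 1×157 + 0.087×18.2 + 0.39×99.3 = 197.3
Vm = 61.3 · log₁₀(0.098799) = 61.3 × (-1.0052) = -61.62 mV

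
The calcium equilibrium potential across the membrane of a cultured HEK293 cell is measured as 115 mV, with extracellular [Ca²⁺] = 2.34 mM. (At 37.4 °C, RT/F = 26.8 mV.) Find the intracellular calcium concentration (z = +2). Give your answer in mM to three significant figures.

Nernst: E = (26.8/2) · ln([out]/[in]), so ln([out]/[in]) = 115.0 × 2 / 26.8 = 8.5821.
[out]/[in] = e^(8.5821) = 5335.
[in] = 2.34 / 5335 = 0.0004386 mM.

0.000439 mM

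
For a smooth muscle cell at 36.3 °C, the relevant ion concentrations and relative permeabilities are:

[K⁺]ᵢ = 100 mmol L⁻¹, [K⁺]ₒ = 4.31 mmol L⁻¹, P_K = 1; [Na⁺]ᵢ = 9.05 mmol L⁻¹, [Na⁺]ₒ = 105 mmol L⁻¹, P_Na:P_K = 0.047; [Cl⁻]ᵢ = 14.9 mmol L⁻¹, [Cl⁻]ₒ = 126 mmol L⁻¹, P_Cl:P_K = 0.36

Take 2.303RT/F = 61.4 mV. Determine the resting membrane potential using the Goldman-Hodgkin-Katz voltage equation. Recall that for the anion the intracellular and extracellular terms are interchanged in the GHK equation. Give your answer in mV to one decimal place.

Vm = 61.4 · log₁₀[(Σ P·[cation]ₒ + Σ P·[anion]ᵢ) / (Σ P·[cation]ᵢ + Σ P·[anion]ₒ)]
Numerator = 1×4.31 + 0.047×105 + 0.36×14.9 = 14.61
Denominator = 1×100 + 0.047×9.05 + 0.36×126 = 145.8
Vm = 61.4 · log₁₀(0.10021) = 61.4 × (-0.9991) = -61.34 mV

-61.3 mV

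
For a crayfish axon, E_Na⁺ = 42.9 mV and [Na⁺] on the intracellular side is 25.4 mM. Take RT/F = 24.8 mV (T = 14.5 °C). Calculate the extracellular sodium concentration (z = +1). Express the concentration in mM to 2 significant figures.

140 mM

Nernst: E = (24.8/1) · ln([out]/[in]), so ln([out]/[in]) = 42.9 × 1 / 24.8 = 1.7298.
[out]/[in] = e^(1.7298) = 5.64.
[out] = 5.64 × 25.4 = 143.2 mM.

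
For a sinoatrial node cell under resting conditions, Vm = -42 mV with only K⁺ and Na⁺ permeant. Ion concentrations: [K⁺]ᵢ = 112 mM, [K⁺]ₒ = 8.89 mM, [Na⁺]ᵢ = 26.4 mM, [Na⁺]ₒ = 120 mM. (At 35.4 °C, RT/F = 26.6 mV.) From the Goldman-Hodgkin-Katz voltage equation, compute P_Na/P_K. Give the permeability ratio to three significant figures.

Let α = P_Na/P_K. GHK: Vm = 26.6·ln[(Kₒ + α·Naₒ)/(Kᵢ + α·Naᵢ)].
e^(Vm/26.6) = e^(-42.0/26.6) = 0.20619
So 0.20619·(Kᵢ + α·Naᵢ) = Kₒ + α·Naₒ → α = (0.20619·112.0 − 8.89) / (120.0 − 0.20619·26.4)
α = (23.09 − 8.89) / (120.0 − 5.443) = 14.2/114.6 = 0.124

0.124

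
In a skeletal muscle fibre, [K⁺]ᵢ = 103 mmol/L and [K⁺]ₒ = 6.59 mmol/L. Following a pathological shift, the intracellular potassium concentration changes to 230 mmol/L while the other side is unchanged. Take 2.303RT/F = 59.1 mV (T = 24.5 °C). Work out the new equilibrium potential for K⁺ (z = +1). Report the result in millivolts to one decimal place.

-91.2 mV

After the shift: [K⁺]_out = 6.59, [K⁺]_in = 230 mmol/L.
E_new = (59.1/1)·log₁₀(6.59/230) = 59.10 · (-1.5428) = -91.18 mV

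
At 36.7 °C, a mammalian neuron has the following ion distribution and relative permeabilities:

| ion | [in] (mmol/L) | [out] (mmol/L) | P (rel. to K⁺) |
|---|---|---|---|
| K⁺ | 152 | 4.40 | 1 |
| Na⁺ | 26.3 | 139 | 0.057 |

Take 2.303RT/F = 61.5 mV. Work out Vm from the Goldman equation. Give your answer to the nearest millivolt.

-67 mV

Vm = 61.5 · log₁₀[(Σ P·[cation]ₒ + Σ P·[anion]ᵢ) / (Σ P·[cation]ᵢ + Σ P·[anion]ₒ)]
Numerator = 1×4.40 + 0.057×139 = 12.32
Denominator = 1×152 + 0.057×26.3 = 153.5
Vm = 61.5 · log₁₀(0.080281) = 61.5 × (-1.0954) = -67.37 mV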